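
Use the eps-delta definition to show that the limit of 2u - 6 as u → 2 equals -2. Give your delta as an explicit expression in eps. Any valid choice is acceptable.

delta = eps/2

Suppose eps > 0. We need delta > 0 so that 0 < |u − 2| < delta implies |(2u - 6) + 2| < eps.
|(2u - 6) + 2| = |2u - 4| = 2|u − 2|.
Thus it suffices that |u − 2| < eps/2.
Take delta = eps/2. If 0 < |u − 2| < delta then |(2u - 6) + 2| = 2|u − 2| < 2·(eps/2) = eps.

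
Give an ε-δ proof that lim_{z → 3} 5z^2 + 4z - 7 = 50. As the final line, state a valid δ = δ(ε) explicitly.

Let ε > 0 be given. We want δ > 0 such that 0 < |z − 3| < δ implies |(5z^2 + 4z - 7) − 50| < ε.
(5z^2 + 4z - 7) − 50 = 5z^2 + 4z - 57 = (z − 3)(5z + 19).
So |(5z^2 + 4z - 7) − 50| = |z − 3|·|5z + 19|.
Assume first that |z − 3| < 1, so |z| < 4. Then |5z + 19| ≤ 5·4 + 19 = 39.
Hence |(5z^2 + 4z - 7) − 50| ≤ 39|z − 3| < ε provided |z − 3| < ε/39.
Choosing δ = min(1, ε/39) ensures both conditions, hence |(5z^2 + 4z - 7) − 50| < ε.

δ = min(1, ε/39)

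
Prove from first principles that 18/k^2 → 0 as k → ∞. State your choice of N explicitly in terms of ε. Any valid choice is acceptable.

Let ε > 0. For k ≥ 1, |18/k^2 − 0| = 18/k^2.
18/k^2 < ε ⇔ k^2 > 18/ε ⇔ k > (18/ε)^{1/2}.
Take N = (18/ε)^{1/2}. Then k > N implies 18/k^2 < ε.

N = (18/ε)^{1/2}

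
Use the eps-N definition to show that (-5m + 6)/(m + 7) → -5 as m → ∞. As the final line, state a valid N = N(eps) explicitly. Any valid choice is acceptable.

Let eps > 0 be given. For m ≥ 1, |(-5m + 6)/(m + 7) + 5| = |41|/((m + 7)) = 41/((m + 7)).
Since m + 7 ≥ m for m ≥ 1, this is ≤ 41/(m) = 41/m.
So |(-5m + 6)/(m + 7) + 5| < eps whenever m > 41/eps.
Take N = 41/eps. If m > N then |(-5m + 6)/(m + 7) + 5| ≤ 41/m < eps.

N = 41/eps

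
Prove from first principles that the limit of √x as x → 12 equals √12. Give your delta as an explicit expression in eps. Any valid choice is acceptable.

Suppose eps > 0. We want delta > 0 such that 0 < |x − 12| < delta implies |√x − √12| < eps.
Rationalise: √x − √12 = (x − 12)/(√x + √12), so |√x − √12| = |x − 12|/(√x + √12).
Restrict delta ≤ 12 so that |x − 12| < 12 forces x > 0, and then √x + √12 > √12.
Hence |√x − √12| < |x − 12|/√12, which is < eps once |x − 12| < √12·eps.
Take delta = min(12, √12·eps). If 0 < |x − 12| < delta then x > 0 and |√x − √12| < |x − 12|/√12 < eps.

delta = min(12, √12·eps)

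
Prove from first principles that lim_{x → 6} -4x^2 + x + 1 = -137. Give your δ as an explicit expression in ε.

δ = min(1, ε/51)

Let ε > 0. We want δ > 0 such that 0 < |x − 6| < δ implies |(-4x^2 + x + 1) + 137| < ε.
(-4x^2 + x + 1) + 137 = -4x^2 + x + 138 = (x − 6)(-4x - 23).
So |(-4x^2 + x + 1) + 137| = |x − 6|·|-4x - 23|.
Assume first that |x − 6| < 1, so |x| < 7. Then |-4x - 23| ≤ 4·7 + 23 = 51.
Hence |(-4x^2 + x + 1) + 137| ≤ 51|x − 6| < ε provided |x − 6| < ε/51.
Choosing δ = min(1, ε/51) ensures both conditions, hence |(-4x^2 + x + 1) + 137| < ε.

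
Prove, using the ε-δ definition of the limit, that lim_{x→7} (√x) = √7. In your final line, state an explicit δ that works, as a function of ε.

Fix ε > 0. We want δ > 0 such that 0 < |x − 7| < δ implies |√x − √7| < ε.
Rationalise: √x − √7 = (x − 7)/(√x + √7), so |√x − √7| = |x − 7|/(√x + √7).
Restrict δ ≤ 7 so that |x − 7| < 7 forces x > 0, and then √x + √7 > √7.
Hence |√x − √7| < |x − 7|/√7, which is < ε once |x − 7| < √7·ε.
Take δ = min(7, √7·ε). If 0 < |x − 7| < δ then x > 0 and |√x − √7| < |x − 7|/√7 < ε.

δ = min(7, √7·ε)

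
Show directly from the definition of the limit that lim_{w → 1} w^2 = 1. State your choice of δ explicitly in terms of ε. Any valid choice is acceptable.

δ = min(1, ε/3)

Suppose ε > 0. We seek δ > 0 with 0 < |w − 1| < δ ⇒ |w^2 − 1| < ε.
Factor: w^2 − 1 = (w − 1)(w + 1), so |w^2 − 1| = |w − 1|·|w + 1|.
Impose δ ≤ 1 so that |w| < 2; then |w + 1| ≤ 3.
Hence |w^2 − 1| ≤ 3|w − 1|, which is < ε once |w − 1| < ε/3.
Take δ = min(1, ε/3). If 0 < |w − 1| < δ then both bounds hold and |w^2 − 1| ≤ 3|w − 1| < 3·(ε/3) = ε.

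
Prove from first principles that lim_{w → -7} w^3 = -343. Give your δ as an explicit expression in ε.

δ = min(1, ε/169)

Suppose ε > 0. We seek δ > 0 with 0 < |w + 7| < δ ⇒ |w^3 + 343| < ε.
Factor: w^3 + 343 = (w + 7)(w^2 - 7w + 49), so |w^3 + 343| = |w + 7|·|w^2 - 7w + 49|.
Restrict δ ≤ 1. Then |w + 7| < 1 gives |w| < 8, so by the triangle inequality |w^2 - 7w + 49| ≤ 8^2 + 7·8 + 49 = 169.
Hence |w^3 + 343| ≤ 169|w + 7|, which is < ε once |w + 7| < ε/169.
Take δ = min(1, ε/169). If 0 < |w + 7| < δ then both bounds hold and |w^3 + 343| ≤ 169|w + 7| < 169·(ε/169) = ε.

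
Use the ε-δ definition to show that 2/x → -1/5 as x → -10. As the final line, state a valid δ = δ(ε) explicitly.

δ = min(5, 25ε)

Suppose ε > 0. We seek δ > 0 such that 0 < |x + 10| < δ implies |2/x + 1/5| < ε.
|2/x + 1/5| = 2·|-10 − x|/(10·|x|) = 2|x + 10|/(10|x|).
Restrict δ ≤ 5. Then |x + 10| < 5 gives |x| > 5, so 10|x| > 50.
Then |2/x + 1/5| < 2|x + 10|/50, which is < ε when |x + 10| < 25ε.
Take δ = min(5, 25ε). Then 0 < |x + 10| < δ gives both |x + 10| < 5 and |x + 10| < 25ε, so |2/x + 1/5| < ε.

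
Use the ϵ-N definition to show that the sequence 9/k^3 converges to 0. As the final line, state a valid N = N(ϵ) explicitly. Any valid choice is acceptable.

N = (9/ϵ)^{1/3}

Let ϵ > 0 be given. For k ≥ 1, |9/k^3 − 0| = 9/k^3.
9/k^3 < ϵ ⇔ k^3 > 9/ϵ ⇔ k > (9/ϵ)^{1/3}.
Take N = (9/ϵ)^{1/3}. Then k > N implies 9/k^3 < ϵ.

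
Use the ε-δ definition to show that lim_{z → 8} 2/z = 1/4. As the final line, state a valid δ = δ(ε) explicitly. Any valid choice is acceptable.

Suppose ε > 0. We seek δ > 0 such that 0 < |z − 8| < δ implies |2/z − (1/4)| < ε.
|2/z − (1/4)| = 2·|8 − z|/(8·|z|) = 2|z − 8|/(8|z|).
Require δ ≤ 4 so that |z| > 8 − 4 = 4, hence 8|z| > 32.
Then |2/z − (1/4)| < 2|z − 8|/32, which is < ε when |z − 8| < 16ε.
Take δ = min(4, 16ε). Then 0 < |z − 8| < δ gives both |z − 8| < 4 and |z − 8| < 16ε, so |2/z − (1/4)| < ε.

δ = min(4, 16ε)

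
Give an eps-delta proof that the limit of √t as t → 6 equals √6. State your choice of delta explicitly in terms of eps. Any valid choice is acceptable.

delta = min(6, √6·eps)

Let eps > 0. We want delta > 0 such that 0 < |t − 6| < delta implies |√t − √6| < eps.
Rationalise: √t − √6 = (t − 6)/(√t + √6), so |√t − √6| = |t − 6|/(√t + √6).
Restrict delta ≤ 6 so that |t − 6| < 6 forces t > 0, and then √t + √6 > √6.
Hence |√t − √6| < |t − 6|/√6, which is < eps once |t − 6| < √6·eps.
Take delta = min(6, √6·eps). If 0 < |t − 6| < delta then t > 0 and |√t − √6| < |t − 6|/√6 < eps.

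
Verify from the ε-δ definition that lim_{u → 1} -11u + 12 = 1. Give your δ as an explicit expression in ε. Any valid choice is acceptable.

Let ε > 0 be given. We need δ > 0 so that 0 < |u − 1| < δ implies |(-11u + 12) − 1| < ε.
Since (-11u + 12) − 1 = -11(u − 1), we have |(-11u + 12) − 1| = 11|u − 1|.
Thus it suffices that |u − 1| < ε/11.
Take δ = ε/11. If 0 < |u − 1| < δ then |(-11u + 12) − 1| = 11|u − 1| < 11·(ε/11) = ε.

δ = ε/11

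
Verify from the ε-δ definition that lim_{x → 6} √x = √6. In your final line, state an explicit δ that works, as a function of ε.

δ = min(6, √6·ε)

Let ε > 0. We want δ > 0 such that 0 < |x − 6| < δ implies |√x − √6| < ε.
Rationalise: √x − √6 = (x − 6)/(√x + √6), so |√x − √6| = |x − 6|/(√x + √6).
Restrict δ ≤ 6 so that |x − 6| < 6 forces x > 0, and then √x + √6 > √6.
Hence |√x − √6| < |x − 6|/√6, which is < ε once |x − 6| < √6·ε.
Take δ = min(6, √6·ε). If 0 < |x − 6| < δ then x > 0 and |√x − √6| < |x − 6|/√6 < ε.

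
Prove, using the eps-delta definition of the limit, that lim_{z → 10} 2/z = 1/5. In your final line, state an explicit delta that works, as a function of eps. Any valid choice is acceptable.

Suppose eps > 0. We seek delta > 0 such that 0 < |z − 10| < delta implies |2/z − (1/5)| < eps.
|2/z − (1/5)| = 2·|10 − z|/(10·|z|) = 2|z − 10|/(10|z|).
Restrict delta ≤ 5. Then |z − 10| < 5 gives |z| > 5, so 10|z| > 50.
Then |2/z − (1/5)| < 2|z − 10|/50, which is < eps when |z − 10| < 25eps.
Take delta = min(5, 25eps). Then 0 < |z − 10| < delta gives both |z − 10| < 5 and |z − 10| < 25eps, so |2/z − (1/5)| < eps.

delta = min(5, 25eps)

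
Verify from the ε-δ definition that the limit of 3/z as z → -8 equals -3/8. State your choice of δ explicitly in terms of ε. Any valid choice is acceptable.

δ = min(4, (32/3)ε)

Let ε > 0 be given. We seek δ > 0 such that 0 < |z + 8| < δ implies |3/z + 3/8| < ε.
|3/z + 3/8| = 3·|-8 − z|/(8·|z|) = 3|z + 8|/(8|z|).
Require δ ≤ 4 so that |z| > 8 − 4 = 4, hence 8|z| > 32.
Then |3/z + 3/8| < 3|z + 8|/32, which is < ε when |z + 8| < (32/3)ε.
Take δ = min(4, (32/3)ε). Then 0 < |z + 8| < δ gives both |z + 8| < 4 and |z + 8| < (32/3)ε, so |3/z + 3/8| < ε.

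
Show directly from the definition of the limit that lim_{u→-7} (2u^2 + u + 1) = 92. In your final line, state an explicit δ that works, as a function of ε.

Let ε > 0 be given. We want δ > 0 such that 0 < |u + 7| < δ implies |(2u^2 + u + 1) − 92| < ε.
(2u^2 + u + 1) − 92 = 2u^2 + u - 91 = (u + 7)(2u - 13).
So |(2u^2 + u + 1) − 92| = |u + 7|·|2u - 13|.
Assume first that |u + 7| < 2, so |u| < 9. Then |2u - 13| ≤ 2·9 + 13 = 31.
Hence |(2u^2 + u + 1) − 92| ≤ 31|u + 7| < ε provided |u + 7| < ε/31.
Take δ = min(2, ε/31). Then 0 < |u + 7| < δ gives both |u + 7| < 2 and |u + 7| < ε/31, so |(2u^2 + u + 1) − 92| < ε.

δ = min(2, ε/31)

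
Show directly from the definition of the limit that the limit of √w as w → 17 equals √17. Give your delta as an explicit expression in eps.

Fix eps > 0. We want delta > 0 such that 0 < |w − 17| < delta implies |√w − √17| < eps.
Multiplying by the conjugate, |√w − √17| = |w − 17|/(√w + √17).
Restrict delta ≤ 17 so that |w − 17| < 17 forces w > 0, and then √w + √17 > √17.
Hence |√w − √17| < |w − 17|/√17, which is < eps once |w − 17| < √17·eps.
Take delta = min(17, √17·eps). If 0 < |w − 17| < delta then w > 0 and |√w − √17| < |w − 17|/√17 < eps.

delta = min(17, √17·eps)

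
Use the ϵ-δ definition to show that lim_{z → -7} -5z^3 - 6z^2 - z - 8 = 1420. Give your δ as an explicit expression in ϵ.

Fix ϵ > 0. We want δ > 0 such that 0 < |z + 7| < δ implies |(-5z^3 - 6z^2 - z - 8) − 1420| < ϵ.
(-5z^3 - 6z^2 - z - 8) − 1420 = -5z^3 - 6z^2 - z - 1428 = (z + 7)(-5z^2 + 29z - 204).
So |(-5z^3 - 6z^2 - z - 8) − 1420| = |z + 7|·|-5z^2 + 29z - 204|.
Assume first that |z + 7| < 1, so |z| < 8. Then |-5z^2 + 29z - 204| ≤ 5·8^2 + 29·8 + 204 = 756.
Hence |(-5z^3 - 6z^2 - z - 8) − 1420| ≤ 756|z + 7| < ϵ provided |z + 7| < ϵ/756.
Take δ = min(1, ϵ/756). Then 0 < |z + 7| < δ gives both |z + 7| < 1 and |z + 7| < ϵ/756, so |(-5z^3 - 6z^2 - z - 8) − 1420| < ϵ.

δ = min(1, ϵ/756)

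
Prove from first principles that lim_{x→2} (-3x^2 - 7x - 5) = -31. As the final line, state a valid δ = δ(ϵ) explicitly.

δ = min(1, ϵ/22)

Fix ϵ > 0. We want δ > 0 such that 0 < |x − 2| < δ implies |(-3x^2 - 7x - 5) + 31| < ϵ.
(-3x^2 - 7x - 5) + 31 = -3x^2 - 7x + 26 = (x − 2)(-3x - 13).
So |(-3x^2 - 7x - 5) + 31| = |x − 2|·|-3x - 13|.
Assume first that |x − 2| < 1, so |x| < 3. Then |-3x - 13| ≤ 3·3 + 13 = 22.
Hence |(-3x^2 - 7x - 5) + 31| ≤ 22|x − 2| < ϵ provided |x − 2| < ϵ/22.
Take δ = min(1, ϵ/22). Then 0 < |x − 2| < δ gives both |x − 2| < 1 and |x − 2| < ϵ/22, so |(-3x^2 - 7x - 5) + 31| < ϵ.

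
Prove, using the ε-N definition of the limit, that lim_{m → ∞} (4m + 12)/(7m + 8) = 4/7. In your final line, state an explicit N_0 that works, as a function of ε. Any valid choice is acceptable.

N_0 = (52/49)/ε

Let ε > 0 be given. For m ≥ 1, |(4m + 12)/(7m + 8) − (4/7)| = |52|/(7(7m + 8)) = 52/(7(7m + 8)).
Since 7m + 8 ≥ 7m for m ≥ 1, this is ≤ 52/(7·7m) = (52/49)/m.
So |(4m + 12)/(7m + 8) − (4/7)| < ε whenever m > (52/49)/ε.
Take N_0 = (52/49)/ε. If m > N_0 then |(4m + 12)/(7m + 8) − (4/7)| ≤ (52/49)/m < ε.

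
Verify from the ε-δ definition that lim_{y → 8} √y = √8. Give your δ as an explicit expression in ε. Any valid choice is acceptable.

δ = min(8, √8·ε)

Suppose ε > 0. We want δ > 0 such that 0 < |y − 8| < δ implies |√y − √8| < ε.
Multiplying by the conjugate, |√y − √8| = |y − 8|/(√y + √8).
Restrict δ ≤ 8 so that |y − 8| < 8 forces y > 0, and then √y + √8 > √8.
Hence |√y − √8| < |y − 8|/√8, which is < ε once |y − 8| < √8·ε.
Take δ = min(8, √8·ε). If 0 < |y − 8| < δ then y > 0 and |√y − √8| < |y − 8|/√8 < ε.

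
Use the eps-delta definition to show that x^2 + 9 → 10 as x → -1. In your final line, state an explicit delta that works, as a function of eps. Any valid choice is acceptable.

delta = min(2, eps/4)

Let eps > 0 be given. We want delta > 0 such that 0 < |x + 1| < delta implies |(x^2 + 9) − 10| < eps.
(x^2 + 9) − 10 = x^2 - 1 = (x + 1)(x - 1).
So |(x^2 + 9) − 10| = |x + 1|·|x - 1|.
Require delta ≤ 2. Then |x + 1| < 2 gives |x| < 3, and by the triangle inequality |x - 1| ≤ 3 + 1 = 4.
Hence |(x^2 + 9) − 10| ≤ 4|x + 1| < eps provided |x + 1| < eps/4.
Take delta = min(2, eps/4). Then 0 < |x + 1| < delta gives both |x + 1| < 2 and |x + 1| < eps/4, so |(x^2 + 9) − 10| < eps.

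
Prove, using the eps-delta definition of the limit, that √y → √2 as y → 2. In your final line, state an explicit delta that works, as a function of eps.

Fix eps > 0. We want delta > 0 such that 0 < |y − 2| < delta implies |√y − √2| < eps.
Rationalise: √y − √2 = (y − 2)/(√y + √2), so |√y − √2| = |y − 2|/(√y + √2).
Restrict delta ≤ 2 so that |y − 2| < 2 forces y > 0, and then √y + √2 > √2.
Hence |√y − √2| < |y − 2|/√2, which is < eps once |y − 2| < √2·eps.
Take delta = min(2, √2·eps). If 0 < |y − 2| < delta then y > 0 and |√y − √2| < |y − 2|/√2 < eps.

delta = min(2, √2·eps)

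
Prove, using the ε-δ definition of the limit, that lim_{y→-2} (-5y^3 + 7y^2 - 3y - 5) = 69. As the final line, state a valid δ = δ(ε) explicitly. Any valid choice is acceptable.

δ = min(1, ε/133)

Suppose ε > 0. We want δ > 0 such that 0 < |y + 2| < δ implies |(-5y^3 + 7y^2 - 3y - 5) − 69| < ε.
(-5y^3 + 7y^2 - 3y - 5) − 69 = -5y^3 + 7y^2 - 3y - 74 = (y + 2)(-5y^2 + 17y - 37).
So |(-5y^3 + 7y^2 - 3y - 5) − 69| = |y + 2|·|-5y^2 + 17y - 37|.
Assume first that |y + 2| < 1, so |y| < 3. Then |-5y^2 + 17y - 37| ≤ 5·3^2 + 17·3 + 37 = 133.
Hence |(-5y^3 + 7y^2 - 3y - 5) − 69| ≤ 133|y + 2| < ε provided |y + 2| < ε/133.
Take δ = min(1, ε/133). Then 0 < |y + 2| < δ gives both |y + 2| < 1 and |y + 2| < ε/133, so |(-5y^3 + 7y^2 - 3y - 5) − 69| < ε.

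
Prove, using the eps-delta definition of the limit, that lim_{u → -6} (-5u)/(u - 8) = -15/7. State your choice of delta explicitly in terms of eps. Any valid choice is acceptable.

Fix eps > 0. We want delta > 0 with 0 < |u + 6| < delta ⇒ |(-5u)/(u - 8) + 15/7| < eps.
Combining over a common denominator, (-5u)/(u - 8) + 15/7 = [(-5u)·(-14) − 30·(u - 8)] / [(-14)·(u - 8)] = 40(u + 6) / ((-14)(u - 8)).
So |(-5u)/(u - 8) + 15/7| = 40|u + 6| / (14·|u − 8|).
Require delta ≤ 7, so |u − 8| ≥ |-14| − |u + 6| > 14 − 7 = 7.
Hence |(-5u)/(u - 8) + 15/7| < 40|u + 6|/(14·7) = (20/49)|u + 6|, which is < eps once |u + 6| < (49/20)eps.
Take delta = min(7, (49/20)eps). Then 0 < |u + 6| < delta forces both bounds, so |(-5u)/(u - 8) + 15/7| < eps.

delta = min(7, (49/20)eps)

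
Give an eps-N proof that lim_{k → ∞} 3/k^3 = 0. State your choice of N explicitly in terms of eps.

N = (3/eps)^{1/3}

Let eps > 0 be given. For k ≥ 1, |3/k^3 − 0| = 3/k^3.
3/k^3 < eps ⇔ k^3 > 3/eps ⇔ k > (3/eps)^{1/3}.
Take N = (3/eps)^{1/3}. Then k > N implies 3/k^3 < eps.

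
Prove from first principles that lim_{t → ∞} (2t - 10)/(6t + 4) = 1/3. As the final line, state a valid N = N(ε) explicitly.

Let ε > 0. We seek N > 0 such that t > N implies |(2t - 10)/(6t + 4) − (1/3)| < ε.
(2t - 10)/(6t + 4) − (1/3) = (6(2t - 10) − 2(6t + 4)) / (6(6t + 4)) = -68/(6(6t + 4)).
For t > 0 we have 6t + 4 > 6t, so |(2t - 10)/(6t + 4) − (1/3)| = 68/(6(6t + 4)) < 68/(6·6t) = (17/9)/t.
Thus |(2t - 10)/(6t + 4) − (1/3)| < ε whenever t > (17/9)/ε.
Take N = (17/9)/ε. If t > N then |(2t - 10)/(6t + 4) − (1/3)| < (17/9)/t < ε.

N = (17/9)/ε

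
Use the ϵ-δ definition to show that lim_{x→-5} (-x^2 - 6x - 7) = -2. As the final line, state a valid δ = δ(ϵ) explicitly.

Suppose ϵ > 0. We want δ > 0 such that 0 < |x + 5| < δ implies |(-x^2 - 6x - 7) + 2| < ϵ.
(-x^2 - 6x - 7) + 2 = -x^2 - 6x - 5 = (x + 5)(-x - 1).
So |(-x^2 - 6x - 7) + 2| = |x + 5|·|-x - 1|.
Assume first that |x + 5| < 2, so |x| < 7. Then |-x - 1| ≤ 7 + 1 = 8.
Hence |(-x^2 - 6x - 7) + 2| ≤ 8|x + 5| < ϵ provided |x + 5| < ϵ/8.
Choosing δ = min(2, ϵ/8) ensures both conditions, hence |(-x^2 - 6x - 7) + 2| < ϵ.

δ = min(2, ϵ/8)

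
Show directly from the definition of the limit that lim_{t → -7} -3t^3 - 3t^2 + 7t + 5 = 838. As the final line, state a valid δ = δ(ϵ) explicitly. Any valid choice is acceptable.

δ = min(1, ϵ/455)

Let ϵ > 0 be given. We want δ > 0 such that 0 < |t + 7| < δ implies |(-3t^3 - 3t^2 + 7t + 5) − 838| < ϵ.
(-3t^3 - 3t^2 + 7t + 5) − 838 = -3t^3 - 3t^2 + 7t - 833 = (t + 7)(-3t^2 + 18t - 119).
So |(-3t^3 - 3t^2 + 7t + 5) − 838| = |t + 7|·|-3t^2 + 18t - 119|.
Require δ ≤ 1. Then |t + 7| < 1 gives |t| < 8, and by the triangle inequality |-3t^2 + 18t - 119| ≤ 3·8^2 + 18·8 + 119 = 455.
Hence |(-3t^3 - 3t^2 + 7t + 5) − 838| ≤ 455|t + 7| < ϵ provided |t + 7| < ϵ/455.
Take δ = min(1, ϵ/455). Then 0 < |t + 7| < δ gives both |t + 7| < 1 and |t + 7| < ϵ/455, so |(-3t^3 - 3t^2 + 7t + 5) − 838| < ϵ.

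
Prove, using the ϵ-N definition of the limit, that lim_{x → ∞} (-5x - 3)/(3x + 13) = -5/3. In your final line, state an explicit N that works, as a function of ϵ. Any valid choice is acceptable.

N = (56/9)/ϵ

Suppose ϵ > 0. We seek N > 0 such that x > N implies |(-5x - 3)/(3x + 13) + 5/3| < ϵ.
(-5x - 3)/(3x + 13) + 5/3 = (3(-5x - 3) − (-5)(3x + 13)) / (3(3x + 13)) = 56/(3(3x + 13)).
For x > 0 we have 3x + 13 > 3x, so |(-5x - 3)/(3x + 13) + 5/3| = 56/(3(3x + 13)) < 56/(3·3x) = (56/9)/x.
Thus |(-5x - 3)/(3x + 13) + 5/3| < ϵ whenever x > (56/9)/ϵ.
Take N = (56/9)/ϵ. If x > N then |(-5x - 3)/(3x + 13) + 5/3| < (56/9)/x < ϵ.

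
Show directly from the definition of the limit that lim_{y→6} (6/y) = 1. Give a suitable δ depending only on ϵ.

δ = min(3, 3ϵ)

Let ϵ > 0 be given. We seek δ > 0 such that 0 < |y − 6| < δ implies |6/y − 1| < ϵ.
|6/y − 1| = 6·|6 − y|/(6·|y|) = 6|y − 6|/(6|y|).
Require δ ≤ 3 so that |y| > 6 − 3 = 3, hence 6|y| > 18.
Then |6/y − 1| < 6|y − 6|/18, which is < ϵ when |y − 6| < 3ϵ.
Take δ = min(3, 3ϵ). Then 0 < |y − 6| < δ gives both |y − 6| < 3 and |y − 6| < 3ϵ, so |6/y − 1| < ϵ.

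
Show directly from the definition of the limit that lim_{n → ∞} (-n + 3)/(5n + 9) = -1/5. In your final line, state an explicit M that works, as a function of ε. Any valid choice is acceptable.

M = (24/25)/ε

Suppose ε > 0. For n ≥ 1, |(-n + 3)/(5n + 9) + 1/5| = |24|/(5(5n + 9)) = 24/(5(5n + 9)).
Since 5n + 9 ≥ 5n for n ≥ 1, this is ≤ 24/(5·5n) = (24/25)/n.
So |(-n + 3)/(5n + 9) + 1/5| < ε whenever n > (24/25)/ε.
Take M = (24/25)/ε. If n > M then |(-n + 3)/(5n + 9) + 1/5| ≤ (24/25)/n < ε.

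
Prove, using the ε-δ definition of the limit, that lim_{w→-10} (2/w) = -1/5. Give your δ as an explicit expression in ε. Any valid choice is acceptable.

Fix ε > 0. We seek δ > 0 such that 0 < |w + 10| < δ implies |2/w + 1/5| < ε.
|2/w + 1/5| = 2·|-10 − w|/(10·|w|) = 2|w + 10|/(10|w|).
Require δ ≤ 5 so that |w| > 10 − 5 = 5, hence 10|w| > 50.
Then |2/w + 1/5| < 2|w + 10|/50, which is < ε when |w + 10| < 25ε.
Take δ = min(5, 25ε). Then 0 < |w + 10| < δ gives both |w + 10| < 5 and |w + 10| < 25ε, so |2/w + 1/5| < ε.

δ = min(5, 25ε)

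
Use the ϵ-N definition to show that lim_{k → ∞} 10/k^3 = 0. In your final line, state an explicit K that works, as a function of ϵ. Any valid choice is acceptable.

Let ϵ > 0 be given. For k ≥ 1, |10/k^3 − 0| = 10/k^3.
10/k^3 < ϵ ⇔ k^3 > 10/ϵ ⇔ k > (10/ϵ)^{1/3}.
Take K = (10/ϵ)^{1/3}. Then k > K implies 10/k^3 < ϵ.

K = (10/ϵ)^{1/3}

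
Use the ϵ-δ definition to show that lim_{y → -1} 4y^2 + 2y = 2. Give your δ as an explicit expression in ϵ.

δ = min(2, ϵ/14)

Let ϵ > 0. We want δ > 0 such that 0 < |y + 1| < δ implies |(4y^2 + 2y) − 2| < ϵ.
(4y^2 + 2y) − 2 = 4y^2 + 2y - 2 = (y + 1)(4y - 2).
So |(4y^2 + 2y) − 2| = |y + 1|·|4y - 2|.
Assume first that |y + 1| < 2, so |y| < 3. Then |4y - 2| ≤ 4·3 + 2 = 14.
Hence |(4y^2 + 2y) − 2| ≤ 14|y + 1| < ϵ provided |y + 1| < ϵ/14.
Choosing δ = min(2, ϵ/14) ensures both conditions, hence |(4y^2 + 2y) − 2| < ϵ.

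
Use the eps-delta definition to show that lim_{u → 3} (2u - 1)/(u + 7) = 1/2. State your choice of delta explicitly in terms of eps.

delta = min(5, (10/3)eps)

Suppose eps > 0. We want delta > 0 with 0 < |u − 3| < delta ⇒ |(2u - 1)/(u + 7) − (1/2)| < eps.
Combining over a common denominator, (2u - 1)/(u + 7) − (1/2) = [(2u - 1)·10 − 5·(u + 7)] / [10·(u + 7)] = 15(u − 3) / (10(u + 7)).
So |(2u - 1)/(u + 7) − (1/2)| = 15|u − 3| / (10·|u + 7|).
Require delta ≤ 5, so |u + 7| ≥ |10| − |u − 3| > 10 − 5 = 5.
Hence |(2u - 1)/(u + 7) − (1/2)| < 15|u − 3|/(10·5) = (3/10)|u − 3|, which is < eps once |u − 3| < (10/3)eps.
Take delta = min(5, (10/3)eps). Then 0 < |u − 3| < delta forces both bounds, so |(2u - 1)/(u + 7) − (1/2)| < eps.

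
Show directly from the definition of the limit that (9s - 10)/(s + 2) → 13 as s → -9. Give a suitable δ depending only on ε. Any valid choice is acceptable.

δ = min(7/2, (7/8)ε)

Suppose ε > 0. We want δ > 0 with 0 < |s + 9| < δ ⇒ |(9s - 10)/(s + 2) − 13| < ε.
Combining over a common denominator, (9s - 10)/(s + 2) − 13 = [(9s - 10)·(-7) − (-91)·(s + 2)] / [(-7)·(s + 2)] = 28(s + 9) / ((-7)(s + 2)).
So |(9s - 10)/(s + 2) − 13| = 28|s + 9| / (7·|s + 2|).
Restrict δ ≤ 7/2. Then |s + 9| < 7/2 gives |s + 2| = |(s + 9) + (-7)| ≥ 7 − 7/2 = 7/2.
Hence |(9s - 10)/(s + 2) − 13| < 28|s + 9|/(7·(7/2)) = (8/7)|s + 9|, which is < ε once |s + 9| < (7/8)ε.
Take δ = min(7/2, (7/8)ε). Then 0 < |s + 9| < δ forces both bounds, so |(9s - 10)/(s + 2) − 13| < ε.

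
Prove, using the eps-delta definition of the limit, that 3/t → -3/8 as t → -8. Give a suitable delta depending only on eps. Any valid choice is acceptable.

delta = min(4, (32/3)eps)

Fix eps > 0. We seek delta > 0 such that 0 < |t + 8| < delta implies |3/t + 3/8| < eps.
|3/t + 3/8| = 3·|-8 − t|/(8·|t|) = 3|t + 8|/(8|t|).
Require delta ≤ 4 so that |t| > 8 − 4 = 4, hence 8|t| > 32.
Then |3/t + 3/8| < 3|t + 8|/32, which is < eps when |t + 8| < (32/3)eps.
Take delta = min(4, (32/3)eps). Then 0 < |t + 8| < delta gives both |t + 8| < 4 and |t + 8| < (32/3)eps, so |3/t + 3/8| < eps.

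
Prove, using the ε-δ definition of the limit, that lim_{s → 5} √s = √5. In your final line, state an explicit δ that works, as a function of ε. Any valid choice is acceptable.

Fix ε > 0. We want δ > 0 such that 0 < |s − 5| < δ implies |√s − √5| < ε.
Rationalise: √s − √5 = (s − 5)/(√s + √5), so |√s − √5| = |s − 5|/(√s + √5).
Restrict δ ≤ 5 so that |s − 5| < 5 forces s > 0, and then √s + √5 > √5.
Hence |√s − √5| < |s − 5|/√5, which is < ε once |s − 5| < √5·ε.
Take δ = min(5, √5·ε). If 0 < |s − 5| < δ then s > 0 and |√s − √5| < |s − 5|/√5 < ε.

δ = min(5, √5·ε)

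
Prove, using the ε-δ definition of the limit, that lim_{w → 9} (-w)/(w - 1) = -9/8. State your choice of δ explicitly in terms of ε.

δ = min(4, 32ε)

Suppose ε > 0. We want δ > 0 with 0 < |w − 9| < δ ⇒ |(-w)/(w - 1) + 9/8| < ε.
Combining over a common denominator, (-w)/(w - 1) + 9/8 = [(-w)·8 − (-9)·(w - 1)] / [8·(w - 1)] = 1(w − 9) / (8(w - 1)).
So |(-w)/(w - 1) + 9/8| = |w − 9| / (8·|w − 1|).
Require δ ≤ 4, so |w − 1| ≥ |8| − |w − 9| > 8 − 4 = 4.
Hence |(-w)/(w - 1) + 9/8| < |w − 9|/(8·4) = (1/32)|w − 9|, which is < ε once |w − 9| < 32ε.
Take δ = min(4, 32ε). Then 0 < |w − 9| < δ forces both bounds, so |(-w)/(w - 1) + 9/8| < ε.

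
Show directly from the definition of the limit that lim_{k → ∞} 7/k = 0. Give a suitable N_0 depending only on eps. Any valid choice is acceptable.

N_0 = 7/eps

Suppose eps > 0. For k ≥ 1, |7/k − 0| = 7/(k) ≤ 7/k.
We need 7/k < eps, i.e. k > 7/eps.
Take N_0 = 7/eps. If k > N_0 then |7/k| ≤ 7/k < eps.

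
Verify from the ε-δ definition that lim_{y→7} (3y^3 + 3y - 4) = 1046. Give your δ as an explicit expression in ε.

Let ε > 0. We want δ > 0 such that 0 < |y − 7| < δ implies |(3y^3 + 3y - 4) − 1046| < ε.
(3y^3 + 3y - 4) − 1046 = 3y^3 + 3y - 1050 = (y − 7)(3y^2 + 21y + 150).
So |(3y^3 + 3y - 4) − 1046| = |y − 7|·|3y^2 + 21y + 150|.
Assume first that |y − 7| < 1, so |y| < 8. Then |3y^2 + 21y + 150| ≤ 3·8^2 + 21·8 + 150 = 510.
Hence |(3y^3 + 3y - 4) − 1046| ≤ 510|y − 7| < ε provided |y − 7| < ε/510.
Take δ = min(1, ε/510). Then 0 < |y − 7| < δ gives both |y − 7| < 1 and |y − 7| < ε/510, so |(3y^3 + 3y - 4) − 1046| < ε.

δ = min(1, ε/510)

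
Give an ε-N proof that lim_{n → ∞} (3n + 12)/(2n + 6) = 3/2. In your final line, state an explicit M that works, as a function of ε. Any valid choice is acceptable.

Let ε > 0 be given. For n ≥ 1, |(3n + 12)/(2n + 6) − (3/2)| = |6|/(2(2n + 6)) = 6/(2(2n + 6)).
Since 2n + 6 ≥ 2n for n ≥ 1, this is ≤ 6/(2·2n) = (3/2)/n.
So |(3n + 12)/(2n + 6) − (3/2)| < ε whenever n > (3/2)/ε.
Take M = (3/2)/ε. If n > M then |(3n + 12)/(2n + 6) − (3/2)| ≤ (3/2)/n < ε.

M = (3/2)/ε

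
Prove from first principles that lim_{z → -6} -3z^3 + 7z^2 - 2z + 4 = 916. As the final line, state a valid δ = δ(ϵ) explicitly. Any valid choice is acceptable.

δ = min(1, ϵ/474)

Suppose ϵ > 0. We want δ > 0 such that 0 < |z + 6| < δ implies |(-3z^3 + 7z^2 - 2z + 4) − 916| < ϵ.
(-3z^3 + 7z^2 - 2z + 4) − 916 = -3z^3 + 7z^2 - 2z - 912 = (z + 6)(-3z^2 + 25z - 152).
So |(-3z^3 + 7z^2 - 2z + 4) − 916| = |z + 6|·|-3z^2 + 25z - 152|.
Assume first that |z + 6| < 1, so |z| < 7. Then |-3z^2 + 25z - 152| ≤ 3·7^2 + 25·7 + 152 = 474.
Hence |(-3z^3 + 7z^2 - 2z + 4) − 916| ≤ 474|z + 6| < ϵ provided |z + 6| < ϵ/474.
Choosing δ = min(1, ϵ/474) ensures both conditions, hence |(-3z^3 + 7z^2 - 2z + 4) − 916| < ϵ.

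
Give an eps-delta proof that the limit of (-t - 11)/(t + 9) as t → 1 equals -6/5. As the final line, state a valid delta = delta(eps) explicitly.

Let eps > 0. We want delta > 0 with 0 < |t − 1| < delta ⇒ |(-t - 11)/(t + 9) + 6/5| < eps.
Combining over a common denominator, (-t - 11)/(t + 9) + 6/5 = [(-t - 11)·10 − (-12)·(t + 9)] / [10·(t + 9)] = 2(t − 1) / (10(t + 9)).
So |(-t - 11)/(t + 9) + 6/5| = 2|t − 1| / (10·|t + 9|).
Require delta ≤ 5, so |t + 9| ≥ |10| − |t − 1| > 10 − 5 = 5.
Hence |(-t - 11)/(t + 9) + 6/5| < 2|t − 1|/(10·5) = (1/25)|t − 1|, which is < eps once |t − 1| < 25eps.
Take delta = min(5, 25eps). Then 0 < |t − 1| < delta forces both bounds, so |(-t - 11)/(t + 9) + 6/5| < eps.

delta = min(5, 25eps)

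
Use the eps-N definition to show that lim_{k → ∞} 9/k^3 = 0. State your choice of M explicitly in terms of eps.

Suppose eps > 0. For k ≥ 1, |9/k^3 − 0| = 9/k^3.
9/k^3 < eps ⇔ k^3 > 9/eps ⇔ k > (9/eps)^{1/3}.
Take M = (9/eps)^{1/3}. Then k > M implies 9/k^3 < eps.

M = (9/eps)^{1/3}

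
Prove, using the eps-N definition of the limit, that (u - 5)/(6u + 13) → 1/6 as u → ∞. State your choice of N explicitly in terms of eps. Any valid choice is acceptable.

Fix eps > 0. We seek N > 0 such that u > N implies |(u - 5)/(6u + 13) − (1/6)| < eps.
(u - 5)/(6u + 13) − (1/6) = (6(u - 5) − (6u + 13)) / (6(6u + 13)) = -43/(6(6u + 13)).
For u > 0 we have 6u + 13 > 6u, so |(u - 5)/(6u + 13) − (1/6)| = 43/(6(6u + 13)) < 43/(6·6u) = (43/36)/u.
Thus |(u - 5)/(6u + 13) − (1/6)| < eps whenever u > (43/36)/eps.
Take N = (43/36)/eps. If u > N then |(u - 5)/(6u + 13) − (1/6)| < (43/36)/u < eps.

N = (43/36)/eps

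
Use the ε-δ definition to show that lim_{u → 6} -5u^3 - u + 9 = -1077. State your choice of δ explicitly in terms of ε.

Let ε > 0. We want δ > 0 such that 0 < |u − 6| < δ implies |(-5u^3 - u + 9) + 1077| < ε.
(-5u^3 - u + 9) + 1077 = -5u^3 - u + 1086 = (u − 6)(-5u^2 - 30u - 181).
So |(-5u^3 - u + 9) + 1077| = |u − 6|·|-5u^2 - 30u - 181|.
Assume first that |u − 6| < 2, so |u| < 8. Then |-5u^2 - 30u - 181| ≤ 5·8^2 + 30·8 + 181 = 741.
Hence |(-5u^3 - u + 9) + 1077| ≤ 741|u − 6| < ε provided |u − 6| < ε/741.
Choosing δ = min(2, ε/741) ensures both conditions, hence |(-5u^3 - u + 9) + 1077| < ε.

δ = min(2, ε/741)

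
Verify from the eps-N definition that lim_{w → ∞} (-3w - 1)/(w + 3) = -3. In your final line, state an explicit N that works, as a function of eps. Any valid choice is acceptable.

Suppose eps > 0. We seek N > 0 such that w > N implies |(-3w - 1)/(w + 3) + 3| < eps.
(-3w - 1)/(w + 3) + 3 = ((-3w - 1) − (-3)(w + 3)) / ((w + 3)) = 8/((w + 3)).
For w > 0 we have w + 3 > w, so |(-3w - 1)/(w + 3) + 3| = 8/((w + 3)) < 8/(w) = 8/w.
Thus |(-3w - 1)/(w + 3) + 3| < eps whenever w > 8/eps.
Take N = 8/eps. If w > N then |(-3w - 1)/(w + 3) + 3| < 8/w < eps.

N = 8/eps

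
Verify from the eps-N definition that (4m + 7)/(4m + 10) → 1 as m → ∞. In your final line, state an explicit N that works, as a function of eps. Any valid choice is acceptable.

N = (3/4)/eps

Fix eps > 0. For m ≥ 1, |(4m + 7)/(4m + 10) − 1| = |-12|/(4(4m + 10)) = 12/(4(4m + 10)).
Since 4m + 10 ≥ 4m for m ≥ 1, this is ≤ 12/(4·4m) = (3/4)/m.
So |(4m + 7)/(4m + 10) − 1| < eps whenever m > (3/4)/eps.
Take N = (3/4)/eps. If m > N then |(4m + 7)/(4m + 10) − 1| ≤ (3/4)/m < eps.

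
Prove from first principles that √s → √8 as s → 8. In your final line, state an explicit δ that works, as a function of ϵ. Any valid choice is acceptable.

δ = min(8, √8·ϵ)

Fix ϵ > 0. We want δ > 0 such that 0 < |s − 8| < δ implies |√s − √8| < ϵ.
Multiplying by the conjugate, |√s − √8| = |s − 8|/(√s + √8).
Restrict δ ≤ 8 so that |s − 8| < 8 forces s > 0, and then √s + √8 > √8.
Hence |√s − √8| < |s − 8|/√8, which is < ϵ once |s − 8| < √8·ϵ.
Take δ = min(8, √8·ϵ). If 0 < |s − 8| < δ then s > 0 and |√s − √8| < |s − 8|/√8 < ϵ.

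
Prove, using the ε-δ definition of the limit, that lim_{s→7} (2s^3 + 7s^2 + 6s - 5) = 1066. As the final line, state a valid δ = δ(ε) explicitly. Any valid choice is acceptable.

δ = min(1, ε/449)

Let ε > 0 be given. We want δ > 0 such that 0 < |s − 7| < δ implies |(2s^3 + 7s^2 + 6s - 5) − 1066| < ε.
(2s^3 + 7s^2 + 6s - 5) − 1066 = 2s^3 + 7s^2 + 6s - 1071 = (s − 7)(2s^2 + 21s + 153).
So |(2s^3 + 7s^2 + 6s - 5) − 1066| = |s − 7|·|2s^2 + 21s + 153|.
Assume first that |s − 7| < 1, so |s| < 8. Then |2s^2 + 21s + 153| ≤ 2·8^2 + 21·8 + 153 = 449.
Hence |(2s^3 + 7s^2 + 6s - 5) − 1066| ≤ 449|s − 7| < ε provided |s − 7| < ε/449.
Take δ = min(1, ε/449). Then 0 < |s − 7| < δ gives both |s − 7| < 1 and |s − 7| < ε/449, so |(2s^3 + 7s^2 + 6s - 5) − 1066| < ε.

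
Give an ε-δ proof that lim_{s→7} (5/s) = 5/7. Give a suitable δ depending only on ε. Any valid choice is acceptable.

Let ε > 0. We seek δ > 0 such that 0 < |s − 7| < δ implies |5/s − (5/7)| < ε.
|5/s − (5/7)| = 5·|7 − s|/(7·|s|) = 5|s − 7|/(7|s|).
Require δ ≤ 7/2 so that |s| > 7 − 7/2 = 7/2, hence 7|s| > 49/2.
Then |5/s − (5/7)| < 5|s − 7|/(49/2), which is < ε when |s − 7| < (49/10)ε.
Take δ = min(7/2, (49/10)ε). Then 0 < |s − 7| < δ gives both |s − 7| < 7/2 and |s − 7| < (49/10)ε, so |5/s − (5/7)| < ε.

δ = min(7/2, (49/10)ε)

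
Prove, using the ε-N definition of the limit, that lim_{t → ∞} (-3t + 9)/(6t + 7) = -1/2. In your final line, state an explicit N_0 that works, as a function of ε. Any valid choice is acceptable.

Fix ε > 0. We seek N_0 > 0 such that t > N_0 implies |(-3t + 9)/(6t + 7) + 1/2| < ε.
(-3t + 9)/(6t + 7) + 1/2 = (6(-3t + 9) − (-3)(6t + 7)) / (6(6t + 7)) = 75/(6(6t + 7)).
For t > 0 we have 6t + 7 > 6t, so |(-3t + 9)/(6t + 7) + 1/2| = 75/(6(6t + 7)) < 75/(6·6t) = (25/12)/t.
Thus |(-3t + 9)/(6t + 7) + 1/2| < ε whenever t > (25/12)/ε.
Take N_0 = (25/12)/ε. If t > N_0 then |(-3t + 9)/(6t + 7) + 1/2| < (25/12)/t < ε.

N_0 = (25/12)/ε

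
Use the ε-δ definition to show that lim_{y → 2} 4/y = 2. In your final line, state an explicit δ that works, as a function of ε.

Let ε > 0 be given. We seek δ > 0 such that 0 < |y − 2| < δ implies |4/y − 2| < ε.
|4/y − 2| = 4·|2 − y|/(2·|y|) = 4|y − 2|/(2|y|).
Require δ ≤ 1 so that |y| > 2 − 1 = 1, hence 2|y| > 2.
Then |4/y − 2| < 4|y − 2|/2, which is < ε when |y − 2| < (1/2)ε.
Take δ = min(1, (1/2)ε). Then 0 < |y − 2| < δ gives both |y − 2| < 1 and |y − 2| < (1/2)ε, so |4/y − 2| < ε.

δ = min(1, (1/2)ε)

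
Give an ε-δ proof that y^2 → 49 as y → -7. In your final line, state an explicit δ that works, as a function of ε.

Suppose ε > 0. We seek δ > 0 with 0 < |y + 7| < δ ⇒ |y^2 − 49| < ε.
Factor: y^2 − 49 = (y + 7)(y - 7), so |y^2 − 49| = |y + 7|·|y - 7|.
Restrict δ ≤ 1. Then |y + 7| < 1 gives |y| < 8, so by the triangle inequality |y - 7| ≤ 8 + 7 = 15.
Hence |y^2 − 49| ≤ 15|y + 7|, which is < ε once |y + 7| < ε/15.
Take δ = min(1, ε/15). If 0 < |y + 7| < δ then both bounds hold and |y^2 − 49| ≤ 15|y + 7| < 15·(ε/15) = ε.

δ = min(1, ε/15)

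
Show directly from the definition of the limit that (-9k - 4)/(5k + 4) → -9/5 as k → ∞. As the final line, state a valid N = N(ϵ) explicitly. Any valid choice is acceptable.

N = (16/25)/ϵ

Fix ϵ > 0. For k ≥ 1, |(-9k - 4)/(5k + 4) + 9/5| = |16|/(5(5k + 4)) = 16/(5(5k + 4)).
Since 5k + 4 ≥ 5k for k ≥ 1, this is ≤ 16/(5·5k) = (16/25)/k.
So |(-9k - 4)/(5k + 4) + 9/5| < ϵ whenever k > (16/25)/ϵ.
Take N = (16/25)/ϵ. If k > N then |(-9k - 4)/(5k + 4) + 9/5| ≤ (16/25)/k < ϵ.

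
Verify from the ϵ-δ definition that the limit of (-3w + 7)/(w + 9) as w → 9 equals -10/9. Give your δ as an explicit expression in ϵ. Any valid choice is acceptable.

Suppose ϵ > 0. We want δ > 0 with 0 < |w − 9| < δ ⇒ |(-3w + 7)/(w + 9) + 10/9| < ϵ.
Combining over a common denominator, (-3w + 7)/(w + 9) + 10/9 = [(-3w + 7)·18 − (-20)·(w + 9)] / [18·(w + 9)] = -34(w − 9) / (18(w + 9)).
So |(-3w + 7)/(w + 9) + 10/9| = 34|w − 9| / (18·|w + 9|).
Require δ ≤ 9, so |w + 9| ≥ |18| − |w − 9| > 18 − 9 = 9.
Hence |(-3w + 7)/(w + 9) + 10/9| < 34|w − 9|/(18·9) = (17/81)|w − 9|, which is < ϵ once |w − 9| < (81/17)ϵ.
Take δ = min(9, (81/17)ϵ). Then 0 < |w − 9| < δ forces both bounds, so |(-3w + 7)/(w + 9) + 10/9| < ϵ.

δ = min(9, (81/17)ϵ)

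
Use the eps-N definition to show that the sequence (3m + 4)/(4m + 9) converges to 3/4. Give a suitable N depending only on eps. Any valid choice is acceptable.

Fix eps > 0. For m ≥ 1, |(3m + 4)/(4m + 9) − (3/4)| = |-11|/(4(4m + 9)) = 11/(4(4m + 9)).
Since 4m + 9 ≥ 4m for m ≥ 1, this is ≤ 11/(4·4m) = (11/16)/m.
So |(3m + 4)/(4m + 9) − (3/4)| < eps whenever m > (11/16)/eps.
Take N = (11/16)/eps. If m > N then |(3m + 4)/(4m + 9) − (3/4)| ≤ (11/16)/m < eps.

N = (11/16)/eps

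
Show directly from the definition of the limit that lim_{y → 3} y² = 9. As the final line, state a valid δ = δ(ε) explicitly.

Let ε > 0 be given. We seek δ > 0 with 0 < |y − 3| < δ ⇒ |y² − 9| < ε.
Factor: y² − 9 = (y − 3)(y + 3), so |y² − 9| = |y − 3|·|y + 3|.
Impose δ ≤ 2 so that |y| < 5; then |y + 3| ≤ 8.
Hence |y² − 9| ≤ 8|y − 3|, which is < ε once |y − 3| < ε/8.
Take δ = min(2, ε/8). If 0 < |y − 3| < δ then both bounds hold and |y² − 9| ≤ 8|y − 3| < 8·(ε/8) = ε.

δ = min(2, ε/8)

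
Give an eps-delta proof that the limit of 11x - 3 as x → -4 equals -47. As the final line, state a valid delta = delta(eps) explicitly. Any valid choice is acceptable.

Suppose eps > 0. We need delta > 0 so that 0 < |x + 4| < delta implies |(11x - 3) + 47| < eps.
|(11x - 3) + 47| = |11x + 44| = 11|x + 4|.
Thus it suffices that |x + 4| < eps/11.
Take delta = eps/11. If 0 < |x + 4| < delta then |(11x - 3) + 47| = 11|x + 4| < 11·(eps/11) = eps.

delta = eps/11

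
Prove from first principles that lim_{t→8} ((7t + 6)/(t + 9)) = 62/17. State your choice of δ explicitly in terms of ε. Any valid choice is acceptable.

Fix ε > 0. We want δ > 0 with 0 < |t − 8| < δ ⇒ |(7t + 6)/(t + 9) − (62/17)| < ε.
Combining over a common denominator, (7t + 6)/(t + 9) − (62/17) = [(7t + 6)·17 − 62·(t + 9)] / [17·(t + 9)] = 57(t − 8) / (17(t + 9)).
So |(7t + 6)/(t + 9) − (62/17)| = 57|t − 8| / (17·|t + 9|).
Require δ ≤ 17/2, so |t + 9| ≥ |17| − |t − 8| > 17 − 17/2 = 17/2.
Hence |(7t + 6)/(t + 9) − (62/17)| < 57|t − 8|/(17·(17/2)) = (114/289)|t − 8|, which is < ε once |t − 8| < (289/114)ε.
Take δ = min(17/2, (289/114)ε). Then 0 < |t − 8| < δ forces both bounds, so |(7t + 6)/(t + 9) − (62/17)| < ε.

δ = min(17/2, (289/114)ε)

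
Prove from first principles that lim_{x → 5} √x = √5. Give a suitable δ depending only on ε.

δ = min(5, √5·ε)

Let ε > 0 be given. We want δ > 0 such that 0 < |x − 5| < δ implies |√x − √5| < ε.
Multiplying by the conjugate, |√x − √5| = |x − 5|/(√x + √5).
Restrict δ ≤ 5 so that |x − 5| < 5 forces x > 0, and then √x + √5 > √5.
Hence |√x − √5| < |x − 5|/√5, which is < ε once |x − 5| < √5·ε.
Take δ = min(5, √5·ε). If 0 < |x − 5| < δ then x > 0 and |√x − √5| < |x − 5|/√5 < ε.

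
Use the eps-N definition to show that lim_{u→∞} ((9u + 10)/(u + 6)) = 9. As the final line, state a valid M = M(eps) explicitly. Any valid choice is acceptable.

M = 44/eps

Let eps > 0. We seek M > 0 such that u > M implies |(9u + 10)/(u + 6) − 9| < eps.
(9u + 10)/(u + 6) − 9 = ((9u + 10) − 9(u + 6)) / ((u + 6)) = -44/((u + 6)).
For u > 0 we have u + 6 > u, so |(9u + 10)/(u + 6) − 9| = 44/((u + 6)) < 44/(u) = 44/u.
Thus |(9u + 10)/(u + 6) − 9| < eps whenever u > 44/eps.
Take M = 44/eps. If u > M then |(9u + 10)/(u + 6) − 9| < 44/u < eps.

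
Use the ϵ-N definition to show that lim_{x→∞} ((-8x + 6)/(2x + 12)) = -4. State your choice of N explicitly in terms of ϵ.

Suppose ϵ > 0. We seek N > 0 such that x > N implies |(-8x + 6)/(2x + 12) + 4| < ϵ.
(-8x + 6)/(2x + 12) + 4 = (2(-8x + 6) − (-8)(2x + 12)) / (2(2x + 12)) = 108/(2(2x + 12)).
For x > 0 we have 2x + 12 > 2x, so |(-8x + 6)/(2x + 12) + 4| = 108/(2(2x + 12)) < 108/(2·2x) = 27/x.
Thus |(-8x + 6)/(2x + 12) + 4| < ϵ whenever x > 27/ϵ.
Take N = 27/ϵ. If x > N then |(-8x + 6)/(2x + 12) + 4| < 27/x < ϵ.

N = 27/ϵ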